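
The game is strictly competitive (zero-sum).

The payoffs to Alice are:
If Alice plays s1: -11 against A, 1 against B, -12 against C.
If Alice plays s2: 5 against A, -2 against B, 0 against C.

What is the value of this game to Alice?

Column A is strictly dominated by C for Bob (it gives Alice more in every row).
The remaining 2×2 game on (s1, s2) × (B, C) has no saddle point. Let Alice play s1 with probability p; indifference gives p − 2(1−p) = −12p, so p = 2/15.
Similarly Bob's optimal q on B is 4/5, and the value is 1·(4/5) + (-12)·(1/5) = -8/5.

-8/5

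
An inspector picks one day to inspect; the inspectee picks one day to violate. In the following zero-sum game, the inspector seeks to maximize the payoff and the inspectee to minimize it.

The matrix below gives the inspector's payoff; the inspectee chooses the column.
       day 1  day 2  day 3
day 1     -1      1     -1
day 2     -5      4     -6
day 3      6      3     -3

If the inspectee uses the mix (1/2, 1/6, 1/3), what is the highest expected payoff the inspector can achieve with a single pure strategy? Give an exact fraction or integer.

day 1: (-1)·(1/2) + (1)·(1/6) + (-1)·(1/3) = -2/3.
day 2: (-5)·(1/2) + (4)·(1/6) + (-6)·(1/3) = -23/6.
day 3: (6)·(1/2) + (3)·(1/6) + (-3)·(1/3) = 5/2.
The best pure response is day 3 with expected payoff 5/2.

5/2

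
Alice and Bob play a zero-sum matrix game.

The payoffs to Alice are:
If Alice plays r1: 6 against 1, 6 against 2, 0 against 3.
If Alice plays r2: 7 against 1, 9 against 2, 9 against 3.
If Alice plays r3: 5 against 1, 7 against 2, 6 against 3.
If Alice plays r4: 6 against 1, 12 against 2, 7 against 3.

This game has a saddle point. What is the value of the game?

7

Row minima: 0, 7, 5, 6 → Alice's maximin is 7.
Column maxima: 7, 12, 9 → Bob's minimax is 7.
They coincide at (r2, 1), so the value is 7.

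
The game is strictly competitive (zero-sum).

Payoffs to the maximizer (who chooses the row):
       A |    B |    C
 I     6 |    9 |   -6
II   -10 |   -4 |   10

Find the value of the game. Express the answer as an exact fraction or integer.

0

Column B is strictly dominated by A for the minimizer (it gives the maximizer more in every row).
The remaining 2×2 game on (I, II) × (A, C) has no saddle point. Let the maximizer play I with probability p; indifference gives 6p − 10(1−p) = −6p + 10(1−p), so p = 5/8.
Similarly the minimizer's optimal q on A is 1/2, and the value is 6·(1/2) + (-6)·(1/2) = 0.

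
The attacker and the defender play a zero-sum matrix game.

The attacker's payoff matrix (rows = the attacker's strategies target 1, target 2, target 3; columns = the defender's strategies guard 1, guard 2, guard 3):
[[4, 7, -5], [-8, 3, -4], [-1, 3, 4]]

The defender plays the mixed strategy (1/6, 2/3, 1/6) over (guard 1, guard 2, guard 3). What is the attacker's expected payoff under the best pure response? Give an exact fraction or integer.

9/2

target 1: (4)·(1/6) + (7)·(2/3) + (-5)·(1/6) = 9/2.
target 2: (-8)·(1/6) + (3)·(2/3) + (-4)·(1/6) = 0.
target 3: (-1)·(1/6) + (3)·(2/3) + (4)·(1/6) = 5/2.
The best pure response is target 1 with expected payoff 9/2.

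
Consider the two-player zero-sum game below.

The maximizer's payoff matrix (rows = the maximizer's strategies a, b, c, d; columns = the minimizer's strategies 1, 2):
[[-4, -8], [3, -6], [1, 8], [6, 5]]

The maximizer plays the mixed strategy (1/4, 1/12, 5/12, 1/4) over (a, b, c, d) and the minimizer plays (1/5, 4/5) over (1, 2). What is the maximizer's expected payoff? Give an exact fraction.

Against (1/5, 4/5), each row's expected payoff is a: -36/5; b: -21/5; c: 33/5; d: 26/5.
Taking the (1/4, 1/12, 5/12, 1/4)-weighted average: (1/4)·(-36/5) + (1/12)·(-21/5) + (5/12)·(33/5) + (1/4)·(26/5) = 19/10.

19/10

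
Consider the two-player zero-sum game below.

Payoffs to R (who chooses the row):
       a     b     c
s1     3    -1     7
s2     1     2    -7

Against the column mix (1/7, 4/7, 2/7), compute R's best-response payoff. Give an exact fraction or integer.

13/7

s1: (3)·(1/7) + (-1)·(4/7) + (7)·(2/7) = 13/7.
s2: (1)·(1/7) + (2)·(4/7) + (-7)·(2/7) = -5/7.
The best pure response is s1 with expected payoff 13/7.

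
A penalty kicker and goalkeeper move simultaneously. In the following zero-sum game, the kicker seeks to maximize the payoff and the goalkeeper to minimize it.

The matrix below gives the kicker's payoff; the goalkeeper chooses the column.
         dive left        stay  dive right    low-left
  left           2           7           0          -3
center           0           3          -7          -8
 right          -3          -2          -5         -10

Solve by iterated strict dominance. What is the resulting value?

Row right is strictly dominated by row left (2>-3, 7>-2, 0>-5, -3>-10); eliminate right.
Row center is strictly dominated by row left (2>0, 7>3, 0>-7, -3>-8); eliminate center.
Column stay is strictly dominated by dive left for the goalkeeper (2<7); eliminate stay.
Column dive left is strictly dominated by dive right for the goalkeeper (0<2); eliminate dive left.
Column dive right is strictly dominated by low-left for the goalkeeper (-3<0); eliminate dive right.
Only (left, low-left) remains, with payoff -3.

-3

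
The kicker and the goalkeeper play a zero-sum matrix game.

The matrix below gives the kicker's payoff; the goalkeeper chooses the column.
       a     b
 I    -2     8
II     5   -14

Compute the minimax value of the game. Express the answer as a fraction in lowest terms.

Row minima are -2 and -14, so the kicker's maximin is -2; column maxima are 5 and 8, so the goalkeeper's minimax is 5. These differ, so the equilibrium is in mixed strategies.
Let the kicker play I with probability p. The goalkeeper is indifferent when −2p + 5(1−p) = 8p − 14(1−p), giving p = 19/29.
Let the goalkeeper play a with probability q. The kicker is indifferent when −2q + 8(1−q) = 5q − 14(1−q), giving q = 22/29.
The value is -2·(22/29) + (8)·(7/29) = 12/29.

12/29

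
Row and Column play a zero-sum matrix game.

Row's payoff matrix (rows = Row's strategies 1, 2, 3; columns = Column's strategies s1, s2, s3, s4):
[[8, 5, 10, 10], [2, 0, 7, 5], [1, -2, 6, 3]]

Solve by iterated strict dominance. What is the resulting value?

5

Column s4 is strictly dominated by s1 for Column (8<10, 2<5, 1<3); eliminate s4.
Row 3 is strictly dominated by row 1 (8>1, 5>-2, 10>6); eliminate 3.
Column s1 is strictly dominated by s2 for Column (5<8, 0<2); eliminate s1.
Row 2 is strictly dominated by row 1 (5>0, 10>7); eliminate 2.
Column s3 is strictly dominated by s2 for Column (5<10); eliminate s3.
Only (1, s2) remains, with payoff 5.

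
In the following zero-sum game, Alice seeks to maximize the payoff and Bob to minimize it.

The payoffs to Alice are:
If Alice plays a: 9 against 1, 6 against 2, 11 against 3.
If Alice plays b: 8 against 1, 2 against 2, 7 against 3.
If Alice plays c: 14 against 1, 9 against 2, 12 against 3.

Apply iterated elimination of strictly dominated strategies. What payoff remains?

9

Row a is strictly dominated by row c (14>9, 9>6, 12>11); eliminate a.
Column 1 is strictly dominated by 2 for Bob (2<8, 9<14); eliminate 1.
Column 3 is strictly dominated by 2 for Bob (2<7, 9<12); eliminate 3.
Row b is strictly dominated by row c (9>2); eliminate b.
Only (c, 2) remains, with payoff 9.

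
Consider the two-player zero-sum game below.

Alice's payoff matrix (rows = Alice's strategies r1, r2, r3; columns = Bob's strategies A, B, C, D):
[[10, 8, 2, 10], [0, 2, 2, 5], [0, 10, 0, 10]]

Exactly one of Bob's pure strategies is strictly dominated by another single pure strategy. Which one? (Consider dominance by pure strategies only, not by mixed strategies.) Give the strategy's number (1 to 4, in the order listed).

4

Bob prefers columns that give Alice less. Compare D with C: 2 < 10, 2 < 5, 0 < 10.
So C strictly dominates D for Bob; D is strictly dominated.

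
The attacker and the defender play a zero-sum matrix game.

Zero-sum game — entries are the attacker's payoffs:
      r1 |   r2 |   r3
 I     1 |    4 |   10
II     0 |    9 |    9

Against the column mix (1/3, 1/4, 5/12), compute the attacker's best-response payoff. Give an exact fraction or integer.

6

I: (1)·(1/3) + (4)·(1/4) + (10)·(5/12) = 11/2.
II: (0)·(1/3) + (9)·(1/4) + (9)·(5/12) = 6.
The best pure response is II with expected payoff 6.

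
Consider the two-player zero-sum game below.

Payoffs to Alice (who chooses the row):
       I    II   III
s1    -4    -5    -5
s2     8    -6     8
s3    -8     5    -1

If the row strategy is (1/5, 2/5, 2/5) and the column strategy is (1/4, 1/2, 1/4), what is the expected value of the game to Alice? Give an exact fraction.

-9/20

Against (1/4, 1/2, 1/4), each row's expected payoff is s1: -19/4; s2: 1; s3: 1/4.
Taking the (1/5, 2/5, 2/5)-weighted average: (1/5)·(-19/4) + (2/5)·(1) + (2/5)·(1/4) = -9/20.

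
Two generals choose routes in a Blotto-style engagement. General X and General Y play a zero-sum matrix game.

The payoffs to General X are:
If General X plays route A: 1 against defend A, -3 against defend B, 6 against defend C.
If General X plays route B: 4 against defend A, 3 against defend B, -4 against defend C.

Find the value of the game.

3/8

Column defend A is strictly dominated by defend B for General Y (it gives General X more in every row).
The remaining 2×2 game on (route A, route B) × (defend B, defend C) has no saddle point. Let General X play route A with probability p; indifference gives −3p + 3(1−p) = 6p − 4(1−p), so p = 7/16.
Similarly General Y's optimal q on defend B is 5/8, and the value is -3·(5/8) + (6)·(3/8) = 3/8.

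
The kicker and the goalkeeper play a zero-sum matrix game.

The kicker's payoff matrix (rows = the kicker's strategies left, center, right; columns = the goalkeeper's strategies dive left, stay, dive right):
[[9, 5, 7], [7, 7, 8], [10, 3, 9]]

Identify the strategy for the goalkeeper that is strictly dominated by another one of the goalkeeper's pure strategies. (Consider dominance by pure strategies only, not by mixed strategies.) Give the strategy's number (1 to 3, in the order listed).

The goalkeeper prefers columns that give the kicker less. Compare dive right with stay: 5 < 7, 7 < 8, 3 < 9.
So stay strictly dominates dive right for the goalkeeper; dive right is strictly dominated.

3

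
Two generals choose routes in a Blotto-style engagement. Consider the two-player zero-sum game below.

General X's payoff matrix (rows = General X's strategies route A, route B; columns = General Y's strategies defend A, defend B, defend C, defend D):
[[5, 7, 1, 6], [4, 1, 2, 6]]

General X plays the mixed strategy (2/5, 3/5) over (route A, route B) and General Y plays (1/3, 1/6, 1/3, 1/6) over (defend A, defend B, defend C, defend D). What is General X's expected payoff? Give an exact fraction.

107/30

Against (1/3, 1/6, 1/3, 1/6), each row's expected payoff is route A: 25/6; route B: 19/6.
Taking the (2/5, 3/5)-weighted average: (2/5)·(25/6) + (3/5)·(19/6) = 107/30.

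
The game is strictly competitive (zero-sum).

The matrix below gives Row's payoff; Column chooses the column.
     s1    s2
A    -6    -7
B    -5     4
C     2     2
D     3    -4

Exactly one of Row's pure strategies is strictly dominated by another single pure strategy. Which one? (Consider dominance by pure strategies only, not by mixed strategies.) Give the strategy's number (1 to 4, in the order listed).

1

Compare A with B: -5 > -6, 4 > -7.
So B strictly dominates A for Row; A is strictly dominated.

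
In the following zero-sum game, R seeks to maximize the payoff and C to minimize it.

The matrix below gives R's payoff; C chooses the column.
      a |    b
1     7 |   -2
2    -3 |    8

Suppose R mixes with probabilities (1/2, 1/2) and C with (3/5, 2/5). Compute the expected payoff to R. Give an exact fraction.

Against (3/5, 2/5), each row's expected payoff is 1: 17/5; 2: 7/5.
Taking the (1/2, 1/2)-weighted average: (1/2)·(17/5) + (1/2)·(7/5) = 12/5.

12/5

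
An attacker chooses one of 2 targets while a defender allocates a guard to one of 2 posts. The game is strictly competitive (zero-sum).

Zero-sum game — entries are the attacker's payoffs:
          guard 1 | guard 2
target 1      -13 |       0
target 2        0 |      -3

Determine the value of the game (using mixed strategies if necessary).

Row minima are -13 and -3, so the attacker's maximin is -3; column maxima are 0 and 0, so the defender's minimax is 0. These differ, so the equilibrium is in mixed strategies.
Let the attacker play target 1 with probability p. The defender is indifferent when −13p = −3(1−p), giving p = 3/16.
Let the defender play guard 1 with probability q. The attacker is indifferent when −13q = −3(1−q), giving q = 3/16.
The value is -13·(3/16) + (0)·(13/16) = -39/16.

-39/16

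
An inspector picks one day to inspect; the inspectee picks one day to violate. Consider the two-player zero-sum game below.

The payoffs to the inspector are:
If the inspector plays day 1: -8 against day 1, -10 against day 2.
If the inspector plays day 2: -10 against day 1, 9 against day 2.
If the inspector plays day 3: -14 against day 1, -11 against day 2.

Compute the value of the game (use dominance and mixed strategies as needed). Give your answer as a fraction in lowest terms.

-172/21

Row day 3 is strictly dominated by row day 1, so the inspector never plays it.
The remaining 2×2 game on (day 1, day 2) × (day 1, day 2) has no saddle point. Let the inspector play day 1 with probability p; indifference gives −8p − 10(1−p) = −10p + 9(1−p), so p = 19/21.
Similarly the inspectee's optimal q on day 1 is 19/21, and the value is -8·(19/21) + (-10)·(2/21) = -172/21.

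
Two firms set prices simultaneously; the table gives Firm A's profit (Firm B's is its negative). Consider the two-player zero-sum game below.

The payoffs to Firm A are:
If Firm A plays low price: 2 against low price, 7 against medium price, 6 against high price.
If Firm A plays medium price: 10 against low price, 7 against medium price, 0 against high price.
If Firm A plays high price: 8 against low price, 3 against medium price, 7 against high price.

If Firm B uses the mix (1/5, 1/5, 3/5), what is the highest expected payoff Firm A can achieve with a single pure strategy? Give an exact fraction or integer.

low price: (2)·(1/5) + (7)·(1/5) + (6)·(3/5) = 27/5.
medium price: (10)·(1/5) + (7)·(1/5) + (0)·(3/5) = 17/5.
high price: (8)·(1/5) + (3)·(1/5) + (7)·(3/5) = 32/5.
The best pure response is high price with expected payoff 32/5.

32/5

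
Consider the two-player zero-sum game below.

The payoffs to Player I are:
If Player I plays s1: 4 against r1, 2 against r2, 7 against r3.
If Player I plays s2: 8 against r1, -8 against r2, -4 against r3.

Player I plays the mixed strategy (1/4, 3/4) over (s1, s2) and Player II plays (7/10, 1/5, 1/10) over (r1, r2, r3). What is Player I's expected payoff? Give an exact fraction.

147/40

Against (7/10, 1/5, 1/10), each row's expected payoff is s1: 39/10; s2: 18/5.
Taking the (1/4, 3/4)-weighted average: (1/4)·(39/10) + (3/4)·(18/5) = 147/40.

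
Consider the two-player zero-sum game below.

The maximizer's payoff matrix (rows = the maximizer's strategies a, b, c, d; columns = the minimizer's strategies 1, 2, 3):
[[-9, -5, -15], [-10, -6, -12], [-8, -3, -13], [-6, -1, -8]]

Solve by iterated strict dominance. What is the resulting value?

Column 2 is strictly dominated by 1 for the minimizer (-9<-5, -10<-6, -8<-3, -6<-1); eliminate 2.
Row c is strictly dominated by row d (-6>-8, -8>-13); eliminate c.
Column 1 is strictly dominated by 3 for the minimizer (-15<-9, -12<-10, -8<-6); eliminate 1.
Row a is strictly dominated by row b (-12>-15); eliminate a.
Row b is strictly dominated by row d (-8>-12); eliminate b.
Only (d, 3) remains, with payoff -8.

-8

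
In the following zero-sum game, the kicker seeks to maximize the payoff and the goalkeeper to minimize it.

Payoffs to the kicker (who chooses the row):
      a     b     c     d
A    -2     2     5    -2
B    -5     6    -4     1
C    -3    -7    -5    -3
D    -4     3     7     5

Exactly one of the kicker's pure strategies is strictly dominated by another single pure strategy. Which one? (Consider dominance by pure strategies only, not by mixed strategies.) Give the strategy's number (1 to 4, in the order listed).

3

Compare C with A: -2 > -3, 2 > -7, 5 > -5, -2 > -3.
So A strictly dominates C for the kicker; C is strictly dominated.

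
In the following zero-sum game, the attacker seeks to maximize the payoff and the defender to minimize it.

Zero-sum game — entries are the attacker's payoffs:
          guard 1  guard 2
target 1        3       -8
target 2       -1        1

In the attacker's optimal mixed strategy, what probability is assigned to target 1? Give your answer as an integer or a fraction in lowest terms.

Row minima are -8 and -1, so the attacker's maximin is -1; column maxima are 3 and 1, so the defender's minimax is 1. These differ, so the equilibrium is in mixed strategies.
Let the attacker play target 1 with probability p. The defender is indifferent when 3p − (1−p) = −8p + (1−p), giving p = 2/13.

2/13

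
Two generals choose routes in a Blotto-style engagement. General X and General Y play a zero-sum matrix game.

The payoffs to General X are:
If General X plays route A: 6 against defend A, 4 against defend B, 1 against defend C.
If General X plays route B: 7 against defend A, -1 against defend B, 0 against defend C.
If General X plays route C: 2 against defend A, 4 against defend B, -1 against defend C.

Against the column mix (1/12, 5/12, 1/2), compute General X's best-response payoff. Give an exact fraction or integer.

8/3

route A: (6)·(1/12) + (4)·(5/12) + (1)·(1/2) = 8/3.
route B: (7)·(1/12) + (-1)·(5/12) + (0)·(1/2) = 1/6.
route C: (2)·(1/12) + (4)·(5/12) + (-1)·(1/2) = 4/3.
The best pure response is route A with expected payoff 8/3.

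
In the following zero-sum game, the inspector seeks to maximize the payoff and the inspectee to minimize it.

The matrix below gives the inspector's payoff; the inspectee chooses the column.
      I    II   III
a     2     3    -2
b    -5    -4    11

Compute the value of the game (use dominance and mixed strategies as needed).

3/5

Column II is strictly dominated by I for the inspectee (it gives the inspector more in every row).
The remaining 2×2 game on (a, b) × (I, III) has no saddle point. Let the inspector play a with probability p; indifference gives 2p − 5(1−p) = −2p + 11(1−p), so p = 4/5.
Similarly the inspectee's optimal q on I is 13/20, and the value is 2·(13/20) + (-2)·(7/20) = 3/5.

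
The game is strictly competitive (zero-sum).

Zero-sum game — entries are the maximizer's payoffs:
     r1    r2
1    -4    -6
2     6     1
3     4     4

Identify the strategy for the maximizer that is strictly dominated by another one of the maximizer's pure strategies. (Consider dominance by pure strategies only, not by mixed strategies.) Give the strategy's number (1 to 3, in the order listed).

1

Compare 1 with 2: 6 > -4, 1 > -6.
So 2 strictly dominates 1 for the maximizer; 1 is strictly dominated.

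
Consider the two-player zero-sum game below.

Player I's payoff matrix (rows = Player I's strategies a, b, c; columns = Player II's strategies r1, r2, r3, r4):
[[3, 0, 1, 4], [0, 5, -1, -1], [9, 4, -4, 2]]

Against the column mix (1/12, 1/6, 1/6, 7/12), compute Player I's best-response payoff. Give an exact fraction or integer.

a: (3)·(1/12) + (0)·(1/6) + (1)·(1/6) + (4)·(7/12) = 11/4.
b: (0)·(1/12) + (5)·(1/6) + (-1)·(1/6) + (-1)·(7/12) = 1/12.
c: (9)·(1/12) + (4)·(1/6) + (-4)·(1/6) + (2)·(7/12) = 23/12.
The best pure response is a with expected payoff 11/4.

11/4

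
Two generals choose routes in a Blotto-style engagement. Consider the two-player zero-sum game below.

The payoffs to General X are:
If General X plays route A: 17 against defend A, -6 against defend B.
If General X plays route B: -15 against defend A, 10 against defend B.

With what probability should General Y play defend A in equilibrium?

Row minima are -6 and -15, so General X's maximin is -6; column maxima are 17 and 10, so General Y's minimax is 10. These differ, so the equilibrium is in mixed strategies.
Let General Y play defend A with probability q. General X is indifferent when 17q − 6(1−q) = −15q + 10(1−q), giving q = 1/3.

1/3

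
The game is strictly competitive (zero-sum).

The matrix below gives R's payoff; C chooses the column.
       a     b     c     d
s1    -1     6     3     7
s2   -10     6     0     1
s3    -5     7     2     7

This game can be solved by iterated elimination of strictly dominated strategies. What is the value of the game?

Column b is strictly dominated by a for C (-1<6, -10<6, -5<7); eliminate b.
Row s2 is strictly dominated by row s1 (-1>-10, 3>0, 7>1); eliminate s2.
Column c is strictly dominated by a for C (-1<3, -5<2); eliminate c.
Column d is strictly dominated by a for C (-1<7, -5<7); eliminate d.
Row s3 is strictly dominated by row s1 (-1>-5); eliminate s3.
Only (s1, a) remains, with payoff -1.

-1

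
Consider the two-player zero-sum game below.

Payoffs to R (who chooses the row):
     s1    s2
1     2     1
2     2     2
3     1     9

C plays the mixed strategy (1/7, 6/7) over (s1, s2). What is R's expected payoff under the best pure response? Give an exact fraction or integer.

1: (2)·(1/7) + (1)·(6/7) = 8/7.
2: (2)·(1/7) + (2)·(6/7) = 2.
3: (1)·(1/7) + (9)·(6/7) = 55/7.
The best pure response is 3 with expected payoff 55/7.

55/7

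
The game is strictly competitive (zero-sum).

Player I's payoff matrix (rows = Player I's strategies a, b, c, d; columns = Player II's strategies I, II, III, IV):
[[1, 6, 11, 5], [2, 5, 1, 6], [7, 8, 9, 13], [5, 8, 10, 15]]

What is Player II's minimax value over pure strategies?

7

The worst case (largest entry) in each column is I: 7, II: 8, III: 11, IV: 15.
The best (smallest) of these is 7.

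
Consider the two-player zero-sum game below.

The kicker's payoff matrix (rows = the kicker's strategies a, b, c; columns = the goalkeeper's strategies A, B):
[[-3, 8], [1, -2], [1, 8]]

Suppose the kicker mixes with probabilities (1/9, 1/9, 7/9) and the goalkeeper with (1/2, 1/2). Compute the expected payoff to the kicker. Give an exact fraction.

67/18

Against (1/2, 1/2), each row's expected payoff is a: 5/2; b: -1/2; c: 9/2.
Taking the (1/9, 1/9, 7/9)-weighted average: (1/9)·(5/2) + (1/9)·(-1/2) + (7/9)·(9/2) = 67/18.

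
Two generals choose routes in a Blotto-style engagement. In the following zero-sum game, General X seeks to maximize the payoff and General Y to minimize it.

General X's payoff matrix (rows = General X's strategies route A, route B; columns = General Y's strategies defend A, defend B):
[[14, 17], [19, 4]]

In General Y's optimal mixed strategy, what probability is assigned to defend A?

13/18

Row minima are 14 and 4, so General X's maximin is 14; column maxima are 19 and 17, so General Y's minimax is 17. These differ, so the equilibrium is in mixed strategies.
Let General Y play defend A with probability q. General X is indifferent when 14q + 17(1−q) = 19q + 4(1−q), giving q = 13/18.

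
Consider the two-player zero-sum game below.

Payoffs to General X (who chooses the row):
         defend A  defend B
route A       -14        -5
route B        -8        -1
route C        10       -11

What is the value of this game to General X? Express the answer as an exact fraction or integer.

Row route A is strictly dominated by row route B, so General X never plays it.
The remaining 2×2 game on (route B, route C) × (defend A, defend B) has no saddle point. Let General X play route B with probability p; indifference gives −8p + 10(1−p) = −p − 11(1−p), so p = 3/4.
Similarly General Y's optimal q on defend A is 5/14, and the value is -8·(5/14) + (-1)·(9/14) = -7/2.

-7/2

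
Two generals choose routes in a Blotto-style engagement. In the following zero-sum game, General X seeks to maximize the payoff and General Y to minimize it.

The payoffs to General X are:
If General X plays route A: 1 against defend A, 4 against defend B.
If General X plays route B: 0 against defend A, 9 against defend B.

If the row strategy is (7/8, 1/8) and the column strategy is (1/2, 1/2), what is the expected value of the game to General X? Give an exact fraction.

Against (1/2, 1/2), each row's expected payoff is route A: 5/2; route B: 9/2.
Taking the (7/8, 1/8)-weighted average: (7/8)·(5/2) + (1/8)·(9/2) = 11/4.

11/4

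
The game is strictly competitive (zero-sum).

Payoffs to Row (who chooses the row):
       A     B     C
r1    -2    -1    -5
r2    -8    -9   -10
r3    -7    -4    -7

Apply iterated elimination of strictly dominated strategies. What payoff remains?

-5

Row r2 is strictly dominated by row r1 (-2>-8, -1>-9, -5>-10); eliminate r2.
Row r3 is strictly dominated by row r1 (-2>-7, -1>-4, -5>-7); eliminate r3.
Column A is strictly dominated by C for Column (-5<-2); eliminate A.
Column B is strictly dominated by C for Column (-5<-1); eliminate B.
Only (r1, C) remains, with payoff -5.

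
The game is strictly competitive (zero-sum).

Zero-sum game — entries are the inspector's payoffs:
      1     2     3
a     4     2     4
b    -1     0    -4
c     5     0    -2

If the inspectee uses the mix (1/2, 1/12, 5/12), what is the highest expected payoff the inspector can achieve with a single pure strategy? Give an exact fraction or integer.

a: (4)·(1/2) + (2)·(1/12) + (4)·(5/12) = 23/6.
b: (-1)·(1/2) + (0)·(1/12) + (-4)·(5/12) = -13/6.
c: (5)·(1/2) + (0)·(1/12) + (-2)·(5/12) = 5/3.
The best pure response is a with expected payoff 23/6.

23/6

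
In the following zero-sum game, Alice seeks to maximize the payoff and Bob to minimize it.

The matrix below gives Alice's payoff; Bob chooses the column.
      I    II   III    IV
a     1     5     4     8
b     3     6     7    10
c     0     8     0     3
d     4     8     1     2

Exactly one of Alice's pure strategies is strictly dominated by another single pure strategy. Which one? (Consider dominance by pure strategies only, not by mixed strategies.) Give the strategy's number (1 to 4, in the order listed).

Compare a with b: 3 > 1, 6 > 5, 7 > 4, 10 > 8.
So b strictly dominates a for Alice; a is strictly dominated.

1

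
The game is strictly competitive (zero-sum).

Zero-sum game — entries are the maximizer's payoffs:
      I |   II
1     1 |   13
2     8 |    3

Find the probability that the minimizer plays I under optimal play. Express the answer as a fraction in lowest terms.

Row minima are 1 and 3, so the maximizer's maximin is 3; column maxima are 8 and 13, so the minimizer's minimax is 8. These differ, so the equilibrium is in mixed strategies.
Let the minimizer play I with probability q. The maximizer is indifferent when q + 13(1−q) = 8q + 3(1−q), giving q = 10/17.

10/17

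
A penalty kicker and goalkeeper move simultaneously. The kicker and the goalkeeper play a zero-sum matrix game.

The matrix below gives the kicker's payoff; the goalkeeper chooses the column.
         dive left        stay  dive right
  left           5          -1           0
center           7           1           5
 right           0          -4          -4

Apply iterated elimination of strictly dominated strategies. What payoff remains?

1

Column dive left is strictly dominated by stay for the goalkeeper (-1<5, 1<7, -4<0); eliminate dive left.
Row right is strictly dominated by row left (-1>-4, 0>-4); eliminate right.
Row left is strictly dominated by row center (1>-1, 5>0); eliminate left.
Column dive right is strictly dominated by stay for the goalkeeper (1<5); eliminate dive right.
Only (center, stay) remains, with payoff 1.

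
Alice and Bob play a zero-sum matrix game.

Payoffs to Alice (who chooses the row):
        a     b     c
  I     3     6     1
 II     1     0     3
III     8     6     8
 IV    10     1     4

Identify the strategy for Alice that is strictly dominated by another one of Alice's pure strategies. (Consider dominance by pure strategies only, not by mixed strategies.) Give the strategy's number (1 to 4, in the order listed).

Compare II with III: 8 > 1, 6 > 0, 8 > 3.
So III strictly dominates II for Alice; II is strictly dominated.

2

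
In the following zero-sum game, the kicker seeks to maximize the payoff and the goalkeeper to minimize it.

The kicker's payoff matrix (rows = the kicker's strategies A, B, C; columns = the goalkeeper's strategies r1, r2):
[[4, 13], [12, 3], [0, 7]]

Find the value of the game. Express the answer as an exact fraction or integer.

8

Row C is strictly dominated by row A, so the kicker never plays it.
The remaining 2×2 game on (A, B) × (r1, r2) has no saddle point. Let the kicker play A with probability p; indifference gives 4p + 12(1−p) = 13p + 3(1−p), so p = 1/2.
Similarly the goalkeeper's optimal q on r1 is 5/9, and the value is 4·(5/9) + (13)·(4/9) = 8.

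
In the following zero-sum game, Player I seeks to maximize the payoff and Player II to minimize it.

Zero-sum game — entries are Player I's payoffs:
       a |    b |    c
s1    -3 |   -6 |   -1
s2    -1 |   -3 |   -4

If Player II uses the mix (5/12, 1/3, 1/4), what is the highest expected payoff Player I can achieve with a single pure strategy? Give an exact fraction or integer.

s1: (-3)·(5/12) + (-6)·(1/3) + (-1)·(1/4) = -7/2.
s2: (-1)·(5/12) + (-3)·(1/3) + (-4)·(1/4) = -29/12.
The best pure response is s2 with expected payoff -29/12.

-29/12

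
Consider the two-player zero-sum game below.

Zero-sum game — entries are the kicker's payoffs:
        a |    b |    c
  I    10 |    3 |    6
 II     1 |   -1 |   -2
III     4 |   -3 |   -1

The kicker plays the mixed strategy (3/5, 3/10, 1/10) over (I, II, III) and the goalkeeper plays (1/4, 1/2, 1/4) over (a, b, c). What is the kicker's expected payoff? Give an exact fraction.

3

Against (1/4, 1/2, 1/4), each row's expected payoff is I: 11/2; II: -3/4; III: -3/4.
Taking the (3/5, 3/10, 1/10)-weighted average: (3/5)·(11/2) + (3/10)·(-3/4) + (1/10)·(-3/4) = 3.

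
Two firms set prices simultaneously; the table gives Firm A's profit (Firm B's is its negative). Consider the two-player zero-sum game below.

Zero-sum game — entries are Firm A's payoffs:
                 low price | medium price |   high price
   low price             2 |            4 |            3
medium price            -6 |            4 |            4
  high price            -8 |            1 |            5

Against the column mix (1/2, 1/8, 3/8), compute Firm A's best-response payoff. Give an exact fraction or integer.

21/8

low price: (2)·(1/2) + (4)·(1/8) + (3)·(3/8) = 21/8.
medium price: (-6)·(1/2) + (4)·(1/8) + (4)·(3/8) = -1.
high price: (-8)·(1/2) + (1)·(1/8) + (5)·(3/8) = -2.
The best pure response is low price with expected payoff 21/8.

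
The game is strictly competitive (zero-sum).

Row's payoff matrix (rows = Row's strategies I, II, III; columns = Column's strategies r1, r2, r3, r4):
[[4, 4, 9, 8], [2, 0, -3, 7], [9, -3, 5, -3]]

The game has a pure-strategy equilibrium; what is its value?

Row minima: 4, -3, -3 → Row's maximin is 4.
Column maxima: 9, 4, 9, 8 → Column's minimax is 4.
They coincide at (I, r2), so the value is 4.

4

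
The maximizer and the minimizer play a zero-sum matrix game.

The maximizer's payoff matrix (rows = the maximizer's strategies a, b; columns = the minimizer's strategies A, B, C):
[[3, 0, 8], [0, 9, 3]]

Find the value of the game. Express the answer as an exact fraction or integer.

9/4

Column C is strictly dominated by A for the minimizer (it gives the maximizer more in every row).
The remaining 2×2 game on (a, b) × (A, B) has no saddle point. Let the maximizer play a with probability p; indifference gives 3p = 9(1−p), so p = 3/4.
Similarly the minimizer's optimal q on A is 3/4, and the value is 3·(3/4) + (0)·(1/4) = 9/4.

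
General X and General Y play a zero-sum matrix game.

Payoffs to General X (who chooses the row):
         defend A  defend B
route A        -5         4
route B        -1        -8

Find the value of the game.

Row minima are -5 and -8, so General X's maximin is -5; column maxima are -1 and 4, so General Y's minimax is -1. These differ, so the equilibrium is in mixed strategies.
Let General X play route A with probability p. General Y is indifferent when −5p − (1−p) = 4p − 8(1−p), giving p = 7/16.
Let General Y play defend A with probability q. General X is indifferent when −5q + 4(1−q) = −q − 8(1−q), giving q = 3/4.
The value is -5·(3/4) + (4)·(1/4) = -11/4.

-11/4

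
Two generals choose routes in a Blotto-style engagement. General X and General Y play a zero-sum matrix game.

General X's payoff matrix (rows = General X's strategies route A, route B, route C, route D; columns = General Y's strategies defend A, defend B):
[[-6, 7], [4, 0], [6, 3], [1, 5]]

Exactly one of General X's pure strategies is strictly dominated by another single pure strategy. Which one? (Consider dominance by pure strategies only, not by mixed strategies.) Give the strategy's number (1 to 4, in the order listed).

Compare route B with route C: 6 > 4, 3 > 0.
So route C strictly dominates route B for General X; route B is strictly dominated.

2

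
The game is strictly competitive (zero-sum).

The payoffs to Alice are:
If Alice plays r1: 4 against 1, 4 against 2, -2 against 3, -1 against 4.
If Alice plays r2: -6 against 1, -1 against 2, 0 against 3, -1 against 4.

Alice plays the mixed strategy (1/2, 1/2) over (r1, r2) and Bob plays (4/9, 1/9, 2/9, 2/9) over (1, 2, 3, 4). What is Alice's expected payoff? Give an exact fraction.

Against (4/9, 1/9, 2/9, 2/9), each row's expected payoff is r1: 14/9; r2: -3.
Taking the (1/2, 1/2)-weighted average: (1/2)·(14/9) + (1/2)·(-3) = -13/18.

-13/18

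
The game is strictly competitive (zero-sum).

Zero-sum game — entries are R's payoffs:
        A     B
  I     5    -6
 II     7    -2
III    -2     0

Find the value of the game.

Row I is strictly dominated by row II, so R never plays it.
The remaining 2×2 game on (II, III) × (A, B) has no saddle point. Let R play II with probability p; indifference gives 7p − 2(1−p) = −2p, so p = 2/11.
Similarly C's optimal q on A is 2/11, and the value is 7·(2/11) + (-2)·(9/11) = -4/11.

-4/11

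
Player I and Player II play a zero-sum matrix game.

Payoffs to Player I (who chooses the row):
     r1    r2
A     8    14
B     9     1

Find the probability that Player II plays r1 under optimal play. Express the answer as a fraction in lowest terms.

Row minima are 8 and 1, so Player I's maximin is 8; column maxima are 9 and 14, so Player II's minimax is 9. These differ, so the equilibrium is in mixed strategies.
Let Player II play r1 with probability q. Player I is indifferent when 8q + 14(1−q) = 9q + (1−q), giving q = 13/14.

13/14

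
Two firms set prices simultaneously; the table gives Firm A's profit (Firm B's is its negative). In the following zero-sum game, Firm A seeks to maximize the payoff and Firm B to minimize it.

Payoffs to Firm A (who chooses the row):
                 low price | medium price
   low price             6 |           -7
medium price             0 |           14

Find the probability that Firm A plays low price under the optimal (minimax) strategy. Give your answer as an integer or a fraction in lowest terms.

Row minima are -7 and 0, so Firm A's maximin is 0; column maxima are 6 and 14, so Firm B's minimax is 6. These differ, so the equilibrium is in mixed strategies.
Let Firm A play low price with probability p. Firm B is indifferent when 6p = −7p + 14(1−p), giving p = 14/27.

14/27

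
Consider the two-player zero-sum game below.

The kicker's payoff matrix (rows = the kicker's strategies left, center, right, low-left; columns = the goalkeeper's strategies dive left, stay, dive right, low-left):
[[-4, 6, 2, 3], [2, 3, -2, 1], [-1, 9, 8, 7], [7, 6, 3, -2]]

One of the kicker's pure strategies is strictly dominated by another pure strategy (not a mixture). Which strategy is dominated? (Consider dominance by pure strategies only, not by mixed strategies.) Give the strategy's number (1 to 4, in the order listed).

1

Compare left with right: -1 > -4, 9 > 6, 8 > 2, 7 > 3.
So right strictly dominates left for the kicker; left is strictly dominated.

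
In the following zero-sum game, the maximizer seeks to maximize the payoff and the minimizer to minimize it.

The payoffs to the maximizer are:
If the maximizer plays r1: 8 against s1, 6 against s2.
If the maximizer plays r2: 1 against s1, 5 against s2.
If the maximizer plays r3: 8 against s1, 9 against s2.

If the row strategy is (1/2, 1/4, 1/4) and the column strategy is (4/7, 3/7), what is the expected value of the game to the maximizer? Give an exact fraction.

Against (4/7, 3/7), each row's expected payoff is r1: 50/7; r2: 19/7; r3: 59/7.
Taking the (1/2, 1/4, 1/4)-weighted average: (1/2)·(50/7) + (1/4)·(19/7) + (1/4)·(59/7) = 89/14.

89/14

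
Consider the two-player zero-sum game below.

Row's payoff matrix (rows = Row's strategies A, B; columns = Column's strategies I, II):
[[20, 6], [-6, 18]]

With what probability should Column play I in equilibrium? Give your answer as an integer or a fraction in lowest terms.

Row minima are 6 and -6, so Row's maximin is 6; column maxima are 20 and 18, so Column's minimax is 18. These differ, so the equilibrium is in mixed strategies.
Let Column play I with probability q. Row is indifferent when 20q + 6(1−q) = −6q + 18(1−q), giving q = 6/19.

6/19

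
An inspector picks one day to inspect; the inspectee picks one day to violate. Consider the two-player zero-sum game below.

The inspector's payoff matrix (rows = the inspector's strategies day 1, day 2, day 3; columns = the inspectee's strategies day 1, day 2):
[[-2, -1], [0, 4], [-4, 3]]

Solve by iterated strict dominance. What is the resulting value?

Column day 2 is strictly dominated by day 1 for the inspectee (-2<-1, 0<4, -4<3); eliminate day 2.
Row day 1 is strictly dominated by row day 2 (0>-2); eliminate day 1.
Row day 3 is strictly dominated by row day 2 (0>-4); eliminate day 3.
Only (day 2, day 1) remains, with payoff 0.

0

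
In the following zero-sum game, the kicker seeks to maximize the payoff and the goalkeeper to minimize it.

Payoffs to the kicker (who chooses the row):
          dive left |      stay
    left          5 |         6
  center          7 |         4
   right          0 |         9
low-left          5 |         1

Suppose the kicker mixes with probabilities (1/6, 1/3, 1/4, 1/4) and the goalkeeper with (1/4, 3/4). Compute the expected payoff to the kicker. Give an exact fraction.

227/48

Against (1/4, 3/4), each row's expected payoff is left: 23/4; center: 19/4; right: 27/4; low-left: 2.
Taking the (1/6, 1/3, 1/4, 1/4)-weighted average: (1/6)·(23/4) + (1/3)·(19/4) + (1/4)·(27/4) + (1/4)·(2) = 227/48.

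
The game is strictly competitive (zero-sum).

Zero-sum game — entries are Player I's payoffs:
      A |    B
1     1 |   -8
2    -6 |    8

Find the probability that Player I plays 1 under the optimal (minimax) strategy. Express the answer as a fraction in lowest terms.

14/23

Row minima are -8 and -6, so Player I's maximin is -6; column maxima are 1 and 8, so Player II's minimax is 1. These differ, so the equilibrium is in mixed strategies.
Let Player I play 1 with probability p. Player II is indifferent when p − 6(1−p) = −8p + 8(1−p), giving p = 14/23.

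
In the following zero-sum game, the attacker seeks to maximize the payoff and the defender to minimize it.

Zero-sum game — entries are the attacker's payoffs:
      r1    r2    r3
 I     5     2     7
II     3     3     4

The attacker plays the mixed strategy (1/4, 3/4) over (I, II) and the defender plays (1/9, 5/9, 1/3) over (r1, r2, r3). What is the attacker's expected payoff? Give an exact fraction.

Against (1/9, 5/9, 1/3), each row's expected payoff is I: 4; II: 10/3.
Taking the (1/4, 3/4)-weighted average: (1/4)·(4) + (3/4)·(10/3) = 7/2.

7/2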